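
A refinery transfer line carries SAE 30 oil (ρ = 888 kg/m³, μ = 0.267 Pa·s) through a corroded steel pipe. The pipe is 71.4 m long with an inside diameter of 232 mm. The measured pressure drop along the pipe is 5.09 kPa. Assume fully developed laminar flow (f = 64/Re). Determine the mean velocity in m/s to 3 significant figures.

V ≈ 0.449 m/s

For laminar flow, f = 64/Re with Re = ρVD/μ, so Darcy-Weisbach reduces to ΔP = 32μLV/D². Solving for V: V = ΔP·D²/(32μL) = 5090·(0.232)²/(32·0.267·71.4) = 0.4491 m/s.
Check: Re = ρVD/μ = 888·0.4491·0.232/0.267 = 346.5 < 2300, so the laminar assumption holds.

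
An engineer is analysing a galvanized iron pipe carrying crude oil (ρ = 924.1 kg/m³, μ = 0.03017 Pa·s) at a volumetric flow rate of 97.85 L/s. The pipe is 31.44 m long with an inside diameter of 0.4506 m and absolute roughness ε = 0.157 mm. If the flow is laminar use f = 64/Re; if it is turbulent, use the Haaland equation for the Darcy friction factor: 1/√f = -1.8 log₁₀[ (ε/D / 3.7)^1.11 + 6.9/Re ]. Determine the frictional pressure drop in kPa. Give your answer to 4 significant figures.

ΔP ≈ 0.3972 kPa

Q = 97.85 L/s = 97.85/1000 = 0.09785 m³/s.
Cross-sectional area A = πD²/4 = π(0.4506)²/4 = 0.1595 m²; mean velocity V = Q/A = 0.09785/0.1595 = 0.6136 m/s.
Reynolds number Re = ρVD/μ = 924.1 · 0.6136 · 0.4506 / 0.0302 = 8469.
Re > 4000 → turbulent. Relative roughness ε/D = 0.000157/0.4506 = 0.000348. Haaland: 1/√f = -1.8 log₁₀[(0.000348/3.7)^1.11 + 6.9/8469] = -1.8 log₁₀[3.4e-05 + 0.000815] = 5.528, so f = 0.03272.
Darcy-Weisbach: ΔP = f(L/D)(ρV²/2) = 0.03272·(31.44/0.4506)·(924.1·0.6136²/2) = 0.03272·69.77·174 = 397.2 Pa.
ΔP = 397.2 Pa = 0.3972 kPa.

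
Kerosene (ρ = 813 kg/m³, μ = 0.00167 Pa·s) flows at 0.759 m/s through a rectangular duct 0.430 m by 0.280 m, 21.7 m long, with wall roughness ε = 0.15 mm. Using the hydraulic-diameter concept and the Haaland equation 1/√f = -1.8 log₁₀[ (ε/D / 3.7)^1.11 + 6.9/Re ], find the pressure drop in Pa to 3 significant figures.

Hydraulic diameter D_h = 4A/P = 4·(0.43·0.28)/(2·(0.43+0.28)) = 0.4816/1.42 = 0.3392 m.
Re = ρVD_h/μ = 813·0.759·0.3392/0.00167 = 1.253e+05.
ε/D_h = 0.00015/0.3392 = 0.000442; Haaland gives 1/√f = -1.8 log₁₀[4.43e-05+5.51e-05] = 7.205, so f = 0.01926.
ΔP = f(L/D_h)(ρV²/2) = 0.01926·21.7/0.3392·234.2 = 288.6 Pa.

ΔP ≈ 289 Pa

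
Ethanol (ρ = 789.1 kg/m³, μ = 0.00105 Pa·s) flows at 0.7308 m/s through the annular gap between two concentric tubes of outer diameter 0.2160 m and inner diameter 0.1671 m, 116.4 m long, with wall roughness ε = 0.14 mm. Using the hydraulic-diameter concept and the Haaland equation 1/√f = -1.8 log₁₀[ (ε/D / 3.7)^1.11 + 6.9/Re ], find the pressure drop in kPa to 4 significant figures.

Hydraulic diameter D_h = 4A/P = D_o - D_i = 0.216 - 0.1671 = 0.0489 m.
Re = ρVD_h/μ = 789.1·0.7308·0.0489/0.00105 = 2.686e+04.
ε/D_h = 0.00014/0.0489 = 0.00286; Haaland gives 1/√f = -1.8 log₁₀[0.000352+0.000257] = 5.788, so f = 0.02985.
ΔP = f(L/D_h)(ρV²/2) = 0.02985·116.4/0.0489·210.7 = 1.497e+04 Pa.
ΔP = 14.97 kPa.

ΔP ≈ 14.97 kPa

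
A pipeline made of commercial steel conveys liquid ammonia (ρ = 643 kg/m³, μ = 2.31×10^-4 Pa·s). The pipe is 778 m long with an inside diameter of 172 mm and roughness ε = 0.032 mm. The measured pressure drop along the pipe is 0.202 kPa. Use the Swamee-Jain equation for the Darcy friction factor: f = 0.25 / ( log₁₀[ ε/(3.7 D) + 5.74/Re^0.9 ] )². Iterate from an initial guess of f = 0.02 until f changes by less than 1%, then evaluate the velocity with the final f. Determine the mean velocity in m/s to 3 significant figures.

Rearranging Darcy-Weisbach: V = √(2·ΔP·D/(f·L·ρ)). With ε/D = 3.2e-05/0.172 = 0.000186, iterate starting from f = 0.02:
  f = 0.02 → V = √(2·202·0.172/(0.02·778·643)) = 0.08334 m/s; Re = ρVD/μ = 3.99e+04; f → 0.02251
  f = 0.02251 → V = 0.07855 m/s; Re = 3.761e+04; f → 0.0228
  f = 0.0228 → V = 0.07806 m/s; Re = 3.737e+04; f → 0.02283
Converged (Δf/f < 1%). With the final f = 0.02283: V = √(2·202·0.172/(0.02283·778·643)) = 0.07801 m/s.

V ≈ 0.0780 m/s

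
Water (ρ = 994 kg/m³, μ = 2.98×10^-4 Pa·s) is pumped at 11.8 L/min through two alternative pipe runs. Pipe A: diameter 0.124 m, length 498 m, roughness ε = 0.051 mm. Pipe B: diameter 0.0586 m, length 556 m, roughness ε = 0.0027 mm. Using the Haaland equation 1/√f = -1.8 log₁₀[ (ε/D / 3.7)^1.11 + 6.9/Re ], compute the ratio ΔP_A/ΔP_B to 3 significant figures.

Pipe A: V = Q/A = 0.0001967/0.01208 = 0.01629 m/s; Re = 6736; ε/D = 0.000411; Haaland → f = 0.03493; ΔP_A = f(L/D)(ρV²/2) = 18.49 Pa.
Pipe B: V = Q/A = 0.0001967/0.002697 = 0.07292 m/s; Re = 1.425e+04; ε/D = 4.61e-05; Haaland → f = 0.02814; ΔP_B = f(L/D)(ρV²/2) = 705.6 Pa.
ΔP_A/ΔP_B = 18.49/705.6 = 0.0262.

ΔP_A/ΔP_B ≈ 0.0262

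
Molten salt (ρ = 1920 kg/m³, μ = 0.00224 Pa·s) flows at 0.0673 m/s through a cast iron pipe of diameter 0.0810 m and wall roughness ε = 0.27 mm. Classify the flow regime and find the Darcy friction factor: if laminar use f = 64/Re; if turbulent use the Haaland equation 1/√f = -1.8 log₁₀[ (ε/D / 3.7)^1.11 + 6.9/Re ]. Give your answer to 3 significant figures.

Re = ρVD/μ = 1920·0.0673·0.081/0.00224 = 4673.
Re > 4000 → turbulent. ε/D = 0.00027/0.081 = 0.00333; Haaland: 1/√f = -1.8 log₁₀[0.000417 + 0.00148] = 4.901, so f = 0.04163.

f ≈ 0.0416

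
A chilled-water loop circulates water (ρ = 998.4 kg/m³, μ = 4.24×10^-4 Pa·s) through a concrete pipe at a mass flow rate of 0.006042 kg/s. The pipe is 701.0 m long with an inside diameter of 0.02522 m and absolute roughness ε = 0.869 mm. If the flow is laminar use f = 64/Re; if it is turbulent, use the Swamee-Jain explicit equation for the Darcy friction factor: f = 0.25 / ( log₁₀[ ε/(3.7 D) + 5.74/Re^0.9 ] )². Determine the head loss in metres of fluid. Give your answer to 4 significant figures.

h_f ≈ 0.01850 m

A = πD²/4 = π(0.02522)²/4 = 0.0004996 m²; mean velocity V = ṁ/(ρA) = 0.006042/(998.4 · 0.0004996) = 0.01211 m/s.
Reynolds number Re = ρVD/μ = 998.4 · 0.01211 · 0.02522 / 0.000424 = 719.4.
Re < 2300 → laminar flow, so f = 64/Re = 64/719.4 = 0.08896 (the turbulent correlation is not needed).
Darcy-Weisbach: ΔP = f(L/D)(ρV²/2) = 0.08896·(701/0.02522)·(998.4·0.01211²/2) = 0.08896·2.78e+04·0.07326 = 181.2 Pa.
Head loss h_f = ΔP/(ρg) = 181.2/(998.4·9.81) = 0.01850 m.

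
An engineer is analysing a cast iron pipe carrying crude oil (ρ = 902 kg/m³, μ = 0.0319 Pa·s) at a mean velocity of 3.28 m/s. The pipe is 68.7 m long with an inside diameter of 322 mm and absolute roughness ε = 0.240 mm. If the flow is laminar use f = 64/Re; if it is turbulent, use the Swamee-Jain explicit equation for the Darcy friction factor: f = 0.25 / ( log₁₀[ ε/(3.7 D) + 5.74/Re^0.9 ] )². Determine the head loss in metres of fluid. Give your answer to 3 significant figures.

Reynolds number Re = ρVD/μ = 902 · 3.28 · 0.322 / 0.0319 = 2.986e+04.
Re > 4000 → turbulent. Relative roughness ε/D = 0.00024/0.322 = 0.000745. Swamee-Jain: f = 0.25/(log₁₀[0.000745/3.7 + 5.74/2.986e+04^0.9])² = 0.25/(log₁₀[0.000201 + 0.000539])² = 0.25/(-3.131)² = 0.02551.
Darcy-Weisbach: ΔP = f(L/D)(ρV²/2) = 0.02551·(68.7/0.322)·(902·3.28²/2) = 0.02551·213.4·4852 = 2.64e+04 Pa.
Head loss h_f = ΔP/(ρg) = 2.64e+04/(902·9.81) = 2.98 m.

h_f ≈ 2.98 m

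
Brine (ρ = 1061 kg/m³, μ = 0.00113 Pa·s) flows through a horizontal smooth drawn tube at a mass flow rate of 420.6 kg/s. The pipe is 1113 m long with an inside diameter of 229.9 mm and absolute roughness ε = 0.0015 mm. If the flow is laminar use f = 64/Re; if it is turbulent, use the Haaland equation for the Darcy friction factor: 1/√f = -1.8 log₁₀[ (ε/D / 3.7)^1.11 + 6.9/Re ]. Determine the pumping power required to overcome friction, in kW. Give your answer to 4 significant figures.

P ≈ 973.7 kW

A = πD²/4 = π(0.2299)²/4 = 0.04151 m²; mean velocity V = ṁ/(ρA) = 420.6/(1061 · 0.04151) = 9.55 m/s.
Reynolds number Re = ρVD/μ = 1061 · 9.55 · 0.2299 / 0.00113 = 2.061e+06.
Re > 4000 → turbulent. Relative roughness ε/D = 1.5e-06/0.2299 = 6.52e-06. Haaland: 1/√f = -1.8 log₁₀[(6.52e-06/3.7)^1.11 + 6.9/2.061e+06] = -1.8 log₁₀[4.11e-07 + 3.35e-06] = 9.765, so f = 0.01049.
Darcy-Weisbach: ΔP = f(L/D)(ρV²/2) = 0.01049·(1113/0.2299)·(1061·9.55²/2) = 0.01049·4841·4.838e+04 = 2.456e+06 Pa.
Q = ṁ/ρ = 420.6/1061 = 0.3964 m³/s.
Pumping power P = QΔP = 0.3964·2.456e+06 = 973670 W = 973.7 kW.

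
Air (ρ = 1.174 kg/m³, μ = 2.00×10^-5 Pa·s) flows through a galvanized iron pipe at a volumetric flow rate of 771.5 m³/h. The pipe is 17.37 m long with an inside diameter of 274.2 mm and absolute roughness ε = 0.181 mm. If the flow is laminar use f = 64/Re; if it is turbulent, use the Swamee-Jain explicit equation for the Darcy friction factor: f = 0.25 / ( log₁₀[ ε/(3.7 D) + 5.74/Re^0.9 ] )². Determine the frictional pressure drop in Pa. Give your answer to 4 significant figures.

ΔP ≈ 11.07 Pa

Q = 771.5 m³/h = 771.5/3600 = 0.2143 m³/s.
Cross-sectional area A = πD²/4 = π(0.2742)²/4 = 0.05905 m²; mean velocity V = Q/A = 0.2143/0.05905 = 3.629 m/s.
Reynolds number Re = ρVD/μ = 1.174 · 3.629 · 0.2742 / 2e-05 = 5.841e+04.
Re > 4000 → turbulent. Relative roughness ε/D = 0.000181/0.2742 = 0.00066. Swamee-Jain: f = 0.25/(log₁₀[0.00066/3.7 + 5.74/5.841e+04^0.9])² = 0.25/(log₁₀[0.000178 + 0.000294])² = 0.25/(-3.325)² = 0.02261.
Darcy-Weisbach: ΔP = f(L/D)(ρV²/2) = 0.02261·(17.37/0.2742)·(1.174·3.629²/2) = 0.02261·63.35·7.731 = 11.07 Pa.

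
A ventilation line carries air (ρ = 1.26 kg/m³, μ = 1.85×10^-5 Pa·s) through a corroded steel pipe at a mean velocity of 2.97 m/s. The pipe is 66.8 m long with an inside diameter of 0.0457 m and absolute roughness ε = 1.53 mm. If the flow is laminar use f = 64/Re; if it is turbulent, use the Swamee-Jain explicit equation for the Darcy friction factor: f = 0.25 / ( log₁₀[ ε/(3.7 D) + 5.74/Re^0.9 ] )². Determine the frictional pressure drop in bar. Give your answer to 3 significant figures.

Reynolds number Re = ρVD/μ = 1.26 · 2.97 · 0.0457 / 1.85e-05 = 9244.
Re > 4000 → turbulent. Relative roughness ε/D = 0.00153/0.0457 = 0.0335. Swamee-Jain: f = 0.25/(log₁₀[0.0335/3.7 + 5.74/9244^0.9])² = 0.25/(log₁₀[0.00905 + 0.00155])² = 0.25/(-1.975)² = 0.0641.
Darcy-Weisbach: ΔP = f(L/D)(ρV²/2) = 0.0641·(66.8/0.0457)·(1.26·2.97²/2) = 0.0641·1462·5.557 = 520.7 Pa.
ΔP = 520.7 Pa = 0.00521 bar.

ΔP ≈ 0.00521 bar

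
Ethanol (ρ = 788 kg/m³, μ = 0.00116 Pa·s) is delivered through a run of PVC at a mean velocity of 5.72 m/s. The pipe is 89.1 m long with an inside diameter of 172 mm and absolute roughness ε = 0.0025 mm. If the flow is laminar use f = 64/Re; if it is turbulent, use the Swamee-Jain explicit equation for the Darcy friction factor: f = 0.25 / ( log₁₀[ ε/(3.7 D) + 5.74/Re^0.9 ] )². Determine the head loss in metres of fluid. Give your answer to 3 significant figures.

h_f ≈ 11.0 m

Reynolds number Re = ρVD/μ = 788 · 5.72 · 0.172 / 0.00116 = 6.683e+05.
Re > 4000 → turbulent. Relative roughness ε/D = 2.5e-06/0.172 = 1.45e-05. Swamee-Jain: f = 0.25/(log₁₀[1.45e-05/3.7 + 5.74/6.683e+05^0.9])² = 0.25/(log₁₀[3.93e-06 + 3.28e-05])² = 0.25/(-4.435)² = 0.01271.
Darcy-Weisbach: ΔP = f(L/D)(ρV²/2) = 0.01271·(89.1/0.172)·(788·5.72²/2) = 0.01271·518·1.289e+04 = 8.49e+04 Pa.
Head loss h_f = ΔP/(ρg) = 8.49e+04/(788·9.81) = 11.0 m.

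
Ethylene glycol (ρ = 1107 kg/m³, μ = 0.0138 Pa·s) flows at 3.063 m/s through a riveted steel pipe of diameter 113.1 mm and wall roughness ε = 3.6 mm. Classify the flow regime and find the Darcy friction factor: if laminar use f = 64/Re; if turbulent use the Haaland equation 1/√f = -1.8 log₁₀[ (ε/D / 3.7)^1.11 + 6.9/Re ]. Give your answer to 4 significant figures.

f ≈ 0.05980

Re = ρVD/μ = 1107·3.063·0.1131/0.0138 = 2.779e+04.
Re > 4000 → turbulent. ε/D = 0.0036/0.1131 = 0.0318; Haaland: 1/√f = -1.8 log₁₀[0.0051 + 0.000248] = 4.089, so f = 0.0598.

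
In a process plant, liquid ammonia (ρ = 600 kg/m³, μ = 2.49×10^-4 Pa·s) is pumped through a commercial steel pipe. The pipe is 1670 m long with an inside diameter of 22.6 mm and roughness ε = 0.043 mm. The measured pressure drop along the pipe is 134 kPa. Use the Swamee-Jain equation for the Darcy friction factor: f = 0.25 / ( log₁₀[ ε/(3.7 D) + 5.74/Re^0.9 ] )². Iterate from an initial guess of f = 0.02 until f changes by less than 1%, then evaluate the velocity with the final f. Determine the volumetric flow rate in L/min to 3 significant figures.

Q ≈ 11.0 L/min

Rearranging Darcy-Weisbach: V = √(2·ΔP·D/(f·L·ρ)). With ε/D = 4.3e-05/0.0226 = 0.0019, iterate starting from f = 0.02:
  f = 0.02 → V = √(2·1.34e+05·0.0226/(0.02·1670·600)) = 0.5498 m/s; Re = ρVD/μ = 2.994e+04; f → 0.02819
  f = 0.02819 → V = 0.4631 m/s; Re = 2.522e+04; f → 0.02887
  f = 0.02887 → V = 0.4576 m/s; Re = 2.492e+04; f → 0.02892
Converged (Δf/f < 1%). With the final f = 0.02892: V = √(2·1.34e+05·0.0226/(0.02892·1670·600)) = 0.4572 m/s.
Q = V·A = 0.4572·(π/4·0.0226²) = 0.0001834 m³/s = 11.0 L/min.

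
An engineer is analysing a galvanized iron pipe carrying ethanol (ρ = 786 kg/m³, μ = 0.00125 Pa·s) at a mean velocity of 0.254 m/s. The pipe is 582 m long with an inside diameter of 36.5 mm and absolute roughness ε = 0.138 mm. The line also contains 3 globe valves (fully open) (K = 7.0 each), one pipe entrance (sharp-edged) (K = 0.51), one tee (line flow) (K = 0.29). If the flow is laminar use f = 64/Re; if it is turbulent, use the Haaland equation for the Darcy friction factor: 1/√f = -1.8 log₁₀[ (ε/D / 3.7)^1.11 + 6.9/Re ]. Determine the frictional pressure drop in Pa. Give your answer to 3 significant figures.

ΔP ≈ 16700 Pa

Reynolds number Re = ρVD/μ = 786 · 0.254 · 0.0365 / 0.00125 = 5830.
Re > 4000 → turbulent. Relative roughness ε/D = 0.000138/0.0365 = 0.00378. Haaland: 1/√f = -1.8 log₁₀[(0.00378/3.7)^1.11 + 6.9/5830] = -1.8 log₁₀[0.000479 + 0.00118] = 5.003, so f = 0.03996.
Total minor-loss coefficient ΣK = 3·7 + 1·0.51 + 1·0.29 = 21.8.
ΔP = [f·L/D + ΣK]·(ρV²/2) = [0.03996·582/0.0365 + 21.8]·(786·0.254²/2) = [637.2 + 21.8]·25.35 = 1.671e+04 Pa.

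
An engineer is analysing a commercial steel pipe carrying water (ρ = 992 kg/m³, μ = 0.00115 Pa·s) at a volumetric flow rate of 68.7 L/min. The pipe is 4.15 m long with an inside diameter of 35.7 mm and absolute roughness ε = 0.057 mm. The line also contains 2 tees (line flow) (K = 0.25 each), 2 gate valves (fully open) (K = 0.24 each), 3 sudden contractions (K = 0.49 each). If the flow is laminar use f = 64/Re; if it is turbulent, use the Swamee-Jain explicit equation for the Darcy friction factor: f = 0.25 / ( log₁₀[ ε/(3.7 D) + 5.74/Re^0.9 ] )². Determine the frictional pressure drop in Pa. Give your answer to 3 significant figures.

Q = 68.7 L/min = 68.7/60000 = 0.001145 m³/s.
Cross-sectional area A = πD²/4 = π(0.0357)²/4 = 0.001001 m²; mean velocity V = Q/A = 0.001145/0.001001 = 1.144 m/s.
Reynolds number Re = ρVD/μ = 992 · 1.144 · 0.0357 / 0.00115 = 3.523e+04.
Re > 4000 → turbulent. Relative roughness ε/D = 5.7e-05/0.0357 = 0.0016. Swamee-Jain: f = 0.25/(log₁₀[0.0016/3.7 + 5.74/3.523e+04^0.9])² = 0.25/(log₁₀[0.000432 + 0.000464])² = 0.25/(-3.048)² = 0.02691.
Total minor-loss coefficient ΣK = 2·0.25 + 2·0.24 + 3·0.49 = 2.45.
ΔP = [f·L/D + ΣK]·(ρV²/2) = [0.02691·4.15/0.0357 + 2.45]·(992·1.144²/2) = [3.129 + 2.45]·649 = 3620 Pa.

ΔP ≈ 3620 Pa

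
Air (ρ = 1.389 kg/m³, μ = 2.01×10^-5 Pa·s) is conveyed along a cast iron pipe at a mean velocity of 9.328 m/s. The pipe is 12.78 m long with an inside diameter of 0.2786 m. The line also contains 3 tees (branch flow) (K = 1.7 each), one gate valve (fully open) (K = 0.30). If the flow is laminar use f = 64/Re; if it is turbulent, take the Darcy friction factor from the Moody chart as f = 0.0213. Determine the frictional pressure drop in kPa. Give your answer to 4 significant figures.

ΔP ≈ 0.3854 kPa

Reynolds number Re = ρVD/μ = 1.389 · 9.328 · 0.2786 / 2.01e-05 = 1.796e+05.
Re > 4000 → turbulent; use the Moody-chart value f = 0.0213.
Total minor-loss coefficient ΣK = 3·1.7 + 1·0.3 = 5.4.
ΔP = [f·L/D + ΣK]·(ρV²/2) = [0.0213·12.78/0.2786 + 5.4]·(1.389·9.328²/2) = [0.9771 + 5.4]·60.43 = 385.4 Pa.
ΔP = 385.4 Pa = 0.3854 kPa.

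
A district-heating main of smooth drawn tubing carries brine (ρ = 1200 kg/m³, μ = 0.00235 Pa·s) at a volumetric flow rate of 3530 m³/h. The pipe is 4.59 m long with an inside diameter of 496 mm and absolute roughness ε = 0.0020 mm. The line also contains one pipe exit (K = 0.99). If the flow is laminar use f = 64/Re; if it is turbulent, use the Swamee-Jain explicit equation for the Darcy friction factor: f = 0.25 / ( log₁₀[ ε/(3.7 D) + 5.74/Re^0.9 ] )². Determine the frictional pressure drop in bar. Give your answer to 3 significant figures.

Q = 3530 m³/h = 3530/3600 = 0.9806 m³/s.
Cross-sectional area A = πD²/4 = π(0.496)²/4 = 0.1932 m²; mean velocity V = Q/A = 0.9806/0.1932 = 5.075 m/s.
Reynolds number Re = ρVD/μ = 1200 · 5.075 · 0.496 / 0.00235 = 1.285e+06.
Re > 4000 → turbulent. Relative roughness ε/D = 2e-06/0.496 = 4.03e-06. Swamee-Jain: f = 0.25/(log₁₀[4.03e-06/3.7 + 5.74/1.285e+06^0.9])² = 0.25/(log₁₀[1.09e-06 + 1.82e-05])² = 0.25/(-4.714)² = 0.01125.
Total minor-loss coefficient ΣK = 1·0.99 = 0.99.
ΔP = [f·L/D + ΣK]·(ρV²/2) = [0.01125·4.59/0.496 + 0.99]·(1200·5.075²/2) = [0.1041 + 0.99]·1.545e+04 = 1.691e+04 Pa.
ΔP = 1.691e+04 Pa = 0.169 bar.

ΔP ≈ 0.169 bar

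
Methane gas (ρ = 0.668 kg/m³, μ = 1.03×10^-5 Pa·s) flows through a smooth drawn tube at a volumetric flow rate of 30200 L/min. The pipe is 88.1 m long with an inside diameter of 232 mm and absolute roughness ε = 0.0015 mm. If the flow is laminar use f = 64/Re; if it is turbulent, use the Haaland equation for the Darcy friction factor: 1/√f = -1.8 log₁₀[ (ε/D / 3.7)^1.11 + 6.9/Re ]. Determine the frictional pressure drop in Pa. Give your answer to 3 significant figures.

ΔP ≈ 285 Pa

Q = 30200 L/min = 30200/60000 = 0.5033 m³/s.
Cross-sectional area A = πD²/4 = π(0.232)²/4 = 0.04227 m²; mean velocity V = Q/A = 0.5033/0.04227 = 11.91 m/s.
Reynolds number Re = ρVD/μ = 0.668 · 11.91 · 0.232 / 1.03e-05 = 1.792e+05.
Re > 4000 → turbulent. Relative roughness ε/D = 1.5e-06/0.232 = 6.47e-06. Haaland: 1/√f = -1.8 log₁₀[(6.47e-06/3.7)^1.11 + 6.9/1.792e+05] = -1.8 log₁₀[4.07e-07 + 3.85e-05] = 7.938, so f = 0.01587.
Darcy-Weisbach: ΔP = f(L/D)(ρV²/2) = 0.01587·(88.1/0.232)·(0.668·11.91²/2) = 0.01587·379.7·47.35 = 285.4 Pa.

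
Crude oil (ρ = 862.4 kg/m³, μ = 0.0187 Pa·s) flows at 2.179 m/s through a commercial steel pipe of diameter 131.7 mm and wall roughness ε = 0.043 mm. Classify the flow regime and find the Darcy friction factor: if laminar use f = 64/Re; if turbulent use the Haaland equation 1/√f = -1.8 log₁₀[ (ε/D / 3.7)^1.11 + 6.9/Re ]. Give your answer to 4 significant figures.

Re = ρVD/μ = 862.4·2.179·0.1317/0.0187 = 1.323e+04.
Re > 4000 → turbulent. ε/D = 4.3e-05/0.1317 = 0.000326; Haaland: 1/√f = -1.8 log₁₀[3.16e-05 + 0.000521] = 5.863, so f = 0.02909.

f ≈ 0.02909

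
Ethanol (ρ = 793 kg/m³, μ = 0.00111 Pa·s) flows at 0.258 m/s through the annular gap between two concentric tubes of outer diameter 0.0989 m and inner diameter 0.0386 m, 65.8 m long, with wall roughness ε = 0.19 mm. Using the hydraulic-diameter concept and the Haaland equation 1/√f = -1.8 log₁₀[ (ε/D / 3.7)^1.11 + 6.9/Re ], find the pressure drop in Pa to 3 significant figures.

ΔP ≈ 991 Pa

Hydraulic diameter D_h = 4A/P = D_o - D_i = 0.0989 - 0.0386 = 0.0603 m.
Re = ρVD_h/μ = 793·0.258·0.0603/0.00111 = 1.111e+04.
ε/D_h = 0.00019/0.0603 = 0.00315; Haaland gives 1/√f = -1.8 log₁₀[0.000391+0.000621] = 5.391, so f = 0.03441.
ΔP = f(L/D_h)(ρV²/2) = 0.03441·65.8/0.0603·26.39 = 991.1 Pa.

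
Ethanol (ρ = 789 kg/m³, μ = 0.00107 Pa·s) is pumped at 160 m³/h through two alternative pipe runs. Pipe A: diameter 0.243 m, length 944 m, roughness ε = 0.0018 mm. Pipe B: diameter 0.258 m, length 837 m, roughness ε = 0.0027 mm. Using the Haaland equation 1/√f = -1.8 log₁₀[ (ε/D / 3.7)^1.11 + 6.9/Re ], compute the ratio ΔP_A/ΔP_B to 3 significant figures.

Pipe A: V = Q/A = 0.04444/0.04638 = 0.9583 m/s; Re = 1.717e+05; ε/D = 7.41e-06; Haaland → f = 0.01601; ΔP_A = f(L/D)(ρV²/2) = 2.253e+04 Pa.
Pipe B: V = Q/A = 0.04444/0.05228 = 0.8501 m/s; Re = 1.617e+05; ε/D = 1.05e-05; Haaland → f = 0.01621; ΔP_B = f(L/D)(ρV²/2) = 1.5e+04 Pa.
ΔP_A/ΔP_B = 2.253e+04/1.5e+04 = 1.50.

ΔP_A/ΔP_B ≈ 1.50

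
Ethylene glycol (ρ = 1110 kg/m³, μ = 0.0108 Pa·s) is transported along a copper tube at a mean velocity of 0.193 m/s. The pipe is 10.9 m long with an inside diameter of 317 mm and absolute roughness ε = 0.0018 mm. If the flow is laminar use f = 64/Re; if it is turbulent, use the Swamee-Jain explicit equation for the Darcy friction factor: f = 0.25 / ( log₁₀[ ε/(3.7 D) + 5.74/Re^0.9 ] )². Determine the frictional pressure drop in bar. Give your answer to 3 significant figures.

Reynolds number Re = ρVD/μ = 1110 · 0.193 · 0.317 / 0.0108 = 6288.
Re > 4000 → turbulent. Relative roughness ε/D = 1.8e-06/0.317 = 5.68e-06. Swamee-Jain: f = 0.25/(log₁₀[5.68e-06/3.7 + 5.74/6288^0.9])² = 0.25/(log₁₀[1.53e-06 + 0.00219])² = 0.25/(-2.659)² = 0.03535.
Darcy-Weisbach: ΔP = f(L/D)(ρV²/2) = 0.03535·(10.9/0.317)·(1110·0.193²/2) = 0.03535·34.38·20.67 = 25.13 Pa.
ΔP = 25.13 Pa = 2.51×10^-4 bar.

ΔP ≈ 2.51×10^-4 bar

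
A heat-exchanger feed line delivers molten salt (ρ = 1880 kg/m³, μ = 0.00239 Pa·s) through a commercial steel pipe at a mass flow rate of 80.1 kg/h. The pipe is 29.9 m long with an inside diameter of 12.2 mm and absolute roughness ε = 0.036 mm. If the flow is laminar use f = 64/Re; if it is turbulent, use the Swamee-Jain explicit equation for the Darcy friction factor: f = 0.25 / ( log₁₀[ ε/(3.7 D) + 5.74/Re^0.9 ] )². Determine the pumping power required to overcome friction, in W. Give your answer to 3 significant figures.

ṁ = 80.1 kg/h = 80.1/3600 = 0.02225 kg/s.
A = πD²/4 = π(0.0122)²/4 = 0.0001169 m²; mean velocity V = ṁ/(ρA) = 0.02225/(1880 · 0.0001169) = 0.1012 m/s.
Reynolds number Re = ρVD/μ = 1880 · 0.1012 · 0.0122 / 0.00239 = 971.6.
Re < 2300 → laminar flow, so f = 64/Re = 64/971.6 = 0.06587 (the turbulent correlation is not needed).
Darcy-Weisbach: ΔP = f(L/D)(ρV²/2) = 0.06587·(29.9/0.0122)·(1880·0.1012²/2) = 0.06587·2451·9.635 = 1555 Pa.
Q = ṁ/ρ = 0.02225/1880 = 1.184e-05 m³/s.
Pumping power P = QΔP = 1.184e-05·1555 = 0.01841 W = 0.0184 W.

P ≈ 0.0184 W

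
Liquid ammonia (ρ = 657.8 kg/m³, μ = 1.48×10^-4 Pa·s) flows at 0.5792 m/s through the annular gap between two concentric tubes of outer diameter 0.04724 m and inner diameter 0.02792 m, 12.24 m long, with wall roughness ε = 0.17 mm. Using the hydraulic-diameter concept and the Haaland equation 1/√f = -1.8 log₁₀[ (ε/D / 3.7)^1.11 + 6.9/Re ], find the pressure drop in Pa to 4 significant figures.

Hydraulic diameter D_h = 4A/P = D_o - D_i = 0.04724 - 0.02792 = 0.01932 m.
Re = ρVD_h/μ = 657.8·0.5792·0.01932/0.000148 = 4.974e+04.
ε/D_h = 0.00017/0.01932 = 0.0088; Haaland gives 1/√f = -1.8 log₁₀[0.00122+0.000139] = 5.158, so f = 0.03758.
ΔP = f(L/D_h)(ρV²/2) = 0.03758·12.24/0.01932·110.3 = 2627 Pa.

ΔP ≈ 2627 Pa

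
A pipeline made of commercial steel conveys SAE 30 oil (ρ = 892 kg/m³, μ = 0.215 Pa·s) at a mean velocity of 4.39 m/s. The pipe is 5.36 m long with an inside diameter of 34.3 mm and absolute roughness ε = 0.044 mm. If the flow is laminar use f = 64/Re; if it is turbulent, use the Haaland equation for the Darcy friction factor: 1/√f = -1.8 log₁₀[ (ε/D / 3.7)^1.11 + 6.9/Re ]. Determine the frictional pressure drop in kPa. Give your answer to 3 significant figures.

ΔP ≈ 138 kPa

Reynolds number Re = ρVD/μ = 892 · 4.39 · 0.0343 / 0.215 = 624.7.
Re < 2300 → laminar flow, so f = 64/Re = 64/624.7 = 0.1024 (the turbulent correlation is not needed).
Darcy-Weisbach: ΔP = f(L/D)(ρV²/2) = 0.1024·(5.36/0.0343)·(892·4.39²/2) = 0.1024·156.3·8595 = 1.376e+05 Pa.
ΔP = 1.376e+05 Pa = 138 kPa.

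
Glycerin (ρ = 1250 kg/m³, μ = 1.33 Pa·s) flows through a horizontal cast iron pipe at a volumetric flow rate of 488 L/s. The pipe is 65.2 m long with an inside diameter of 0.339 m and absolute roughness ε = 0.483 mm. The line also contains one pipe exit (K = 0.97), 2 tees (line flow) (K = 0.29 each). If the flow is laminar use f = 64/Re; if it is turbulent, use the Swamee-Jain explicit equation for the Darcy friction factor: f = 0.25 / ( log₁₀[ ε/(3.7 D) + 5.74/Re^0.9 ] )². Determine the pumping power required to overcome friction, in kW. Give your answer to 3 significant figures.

Q = 488 L/s = 488/1000 = 0.488 m³/s.
Cross-sectional area A = πD²/4 = π(0.339)²/4 = 0.09026 m²; mean velocity V = Q/A = 0.488/0.09026 = 5.407 m/s.
Reynolds number Re = ρVD/μ = 1250 · 5.407 · 0.339 / 1.33 = 1723.
Re < 2300 → laminar flow, so f = 64/Re = 64/1723 = 0.03715 (the turbulent correlation is not needed).
Total minor-loss coefficient ΣK = 1·0.97 + 2·0.29 = 1.55.
ΔP = [f·L/D + ΣK]·(ρV²/2) = [0.03715·65.2/0.339 + 1.55]·(1250·5.407²/2) = [7.146 + 1.55]·1.827e+04 = 1.589e+05 Pa.
Pumping power P = QΔP = 0.488·1.589e+05 = 77530 W = 77.5 kW.

P ≈ 77.5 kW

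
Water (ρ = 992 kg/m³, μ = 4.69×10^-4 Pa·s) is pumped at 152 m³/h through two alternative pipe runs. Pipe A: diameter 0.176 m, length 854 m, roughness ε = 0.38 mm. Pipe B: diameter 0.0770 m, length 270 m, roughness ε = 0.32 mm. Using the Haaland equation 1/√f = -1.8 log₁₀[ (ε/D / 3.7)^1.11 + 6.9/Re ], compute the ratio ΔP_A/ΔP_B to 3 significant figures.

Pipe A: V = Q/A = 0.04222/0.02433 = 1.736 m/s; Re = 6.461e+05; ε/D = 0.00216; Haaland → f = 0.02419; ΔP_A = f(L/D)(ρV²/2) = 1.754e+05 Pa.
Pipe B: V = Q/A = 0.04222/0.004657 = 9.067 m/s; Re = 1.477e+06; ε/D = 0.00416; Haaland → f = 0.02886; ΔP_B = f(L/D)(ρV²/2) = 4.127e+06 Pa.
ΔP_A/ΔP_B = 1.754e+05/4.127e+06 = 0.0425.

ΔP_A/ΔP_B ≈ 0.0425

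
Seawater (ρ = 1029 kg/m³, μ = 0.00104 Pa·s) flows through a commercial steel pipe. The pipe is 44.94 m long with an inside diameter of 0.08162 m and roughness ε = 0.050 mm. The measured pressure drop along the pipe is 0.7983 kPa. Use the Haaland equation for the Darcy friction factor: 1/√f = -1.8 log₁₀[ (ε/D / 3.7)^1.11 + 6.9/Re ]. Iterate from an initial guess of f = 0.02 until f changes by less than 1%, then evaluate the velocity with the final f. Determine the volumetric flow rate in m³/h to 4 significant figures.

Rearranging Darcy-Weisbach: V = √(2·ΔP·D/(f·L·ρ)). With ε/D = 5e-05/0.08162 = 0.000613, iterate starting from f = 0.02:
  f = 0.02 → V = √(2·798.3·0.08162/(0.02·44.94·1029)) = 0.3754 m/s; Re = ρVD/μ = 3.031e+04; f → 0.02469
  f = 0.02469 → V = 0.3379 m/s; Re = 2.728e+04; f → 0.0252
  f = 0.0252 → V = 0.3344 m/s; Re = 2.701e+04; f → 0.02525
Converged (Δf/f < 1%). With the final f = 0.02525: V = √(2·798.3·0.08162/(0.02525·44.94·1029)) = 0.3341 m/s.
Q = V·A = 0.3341·(π/4·0.08162²) = 0.001748 m³/s = 6.292 m³/h.

Q ≈ 6.292 m³/h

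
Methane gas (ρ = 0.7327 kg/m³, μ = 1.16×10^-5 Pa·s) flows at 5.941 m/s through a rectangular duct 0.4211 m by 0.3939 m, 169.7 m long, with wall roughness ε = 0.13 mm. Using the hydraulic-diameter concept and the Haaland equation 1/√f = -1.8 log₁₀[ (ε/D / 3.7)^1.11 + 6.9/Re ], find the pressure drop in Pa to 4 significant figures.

ΔP ≈ 98.06 Pa

Hydraulic diameter D_h = 4A/P = 4·(0.4211·0.3939)/(2·(0.4211+0.3939)) = 0.6635/1.63 = 0.407 m.
Re = ρVD_h/μ = 0.7327·5.941·0.407/1.16e-05 = 1.527e+05.
ε/D_h = 0.00013/0.407 = 0.000319; Haaland gives 1/√f = -1.8 log₁₀[3.08e-05+4.52e-05] = 7.414, so f = 0.01819.
ΔP = f(L/D_h)(ρV²/2) = 0.01819·169.7/0.407·12.93 = 98.06 Pa.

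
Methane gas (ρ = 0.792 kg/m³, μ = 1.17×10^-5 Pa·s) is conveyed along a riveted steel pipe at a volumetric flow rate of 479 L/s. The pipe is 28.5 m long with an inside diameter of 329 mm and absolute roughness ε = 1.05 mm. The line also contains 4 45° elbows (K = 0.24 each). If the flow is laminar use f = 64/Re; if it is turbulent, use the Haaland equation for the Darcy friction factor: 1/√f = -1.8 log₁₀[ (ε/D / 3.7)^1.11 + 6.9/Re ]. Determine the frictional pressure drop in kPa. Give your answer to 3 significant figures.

Q = 479 L/s = 479/1000 = 0.479 m³/s.
Cross-sectional area A = πD²/4 = π(0.329)²/4 = 0.08501 m²; mean velocity V = Q/A = 0.479/0.08501 = 5.634 m/s.
Reynolds number Re = ρVD/μ = 0.792 · 5.634 · 0.329 / 1.17e-05 = 1.255e+05.
Re > 4000 → turbulent. Relative roughness ε/D = 0.00105/0.329 = 0.00319. Haaland: 1/√f = -1.8 log₁₀[(0.00319/3.7)^1.11 + 6.9/1.255e+05] = -1.8 log₁₀[0.000397 + 5.5e-05] = 6.021, so f = 0.02759.
Total minor-loss coefficient ΣK = 4·0.24 = 0.96.
ΔP = [f·L/D + ΣK]·(ρV²/2) = [0.02759·28.5/0.329 + 0.96]·(0.792·5.634²/2) = [2.39 + 0.96]·12.57 = 42.11 Pa.
ΔP = 42.11 Pa = 0.0421 kPa.

ΔP ≈ 0.0421 kPa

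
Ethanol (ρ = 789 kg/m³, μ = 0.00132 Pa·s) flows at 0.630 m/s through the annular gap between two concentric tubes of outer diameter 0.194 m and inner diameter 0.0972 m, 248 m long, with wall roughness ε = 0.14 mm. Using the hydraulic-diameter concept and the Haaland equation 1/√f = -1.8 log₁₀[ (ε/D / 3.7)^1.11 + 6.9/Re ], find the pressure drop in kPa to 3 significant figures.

ΔP ≈ 10.4 kPa

Hydraulic diameter D_h = 4A/P = D_o - D_i = 0.194 - 0.0972 = 0.0968 m.
Re = ρVD_h/μ = 789·0.63·0.0968/0.00132 = 3.645e+04.
ε/D_h = 0.00014/0.0968 = 0.00145; Haaland gives 1/√f = -1.8 log₁₀[0.000165+0.000189] = 6.211, so f = 0.02592.
ΔP = f(L/D_h)(ρV²/2) = 0.02592·248/0.0968·156.6 = 1.04e+04 Pa.
ΔP = 10.4 kPa.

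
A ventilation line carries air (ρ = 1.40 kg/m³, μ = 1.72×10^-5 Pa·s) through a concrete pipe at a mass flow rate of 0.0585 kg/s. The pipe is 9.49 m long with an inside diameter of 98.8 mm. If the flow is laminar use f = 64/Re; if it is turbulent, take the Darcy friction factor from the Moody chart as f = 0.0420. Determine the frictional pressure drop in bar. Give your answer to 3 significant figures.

A = πD²/4 = π(0.0988)²/4 = 0.007667 m²; mean velocity V = ṁ/(ρA) = 0.0585/(1.4 · 0.007667) = 5.45 m/s.
Reynolds number Re = ρVD/μ = 1.4 · 5.45 · 0.0988 / 1.72e-05 = 4.383e+04.
Re > 4000 → turbulent; use the Moody-chart value f = 0.0420.
Darcy-Weisbach: ΔP = f(L/D)(ρV²/2) = 0.042·(9.49/0.0988)·(1.4·5.45²/2) = 0.042·96.05·20.79 = 83.89 Pa.
ΔP = 83.89 Pa = 8.39×10^-4 bar.

ΔP ≈ 8.39×10^-4 bar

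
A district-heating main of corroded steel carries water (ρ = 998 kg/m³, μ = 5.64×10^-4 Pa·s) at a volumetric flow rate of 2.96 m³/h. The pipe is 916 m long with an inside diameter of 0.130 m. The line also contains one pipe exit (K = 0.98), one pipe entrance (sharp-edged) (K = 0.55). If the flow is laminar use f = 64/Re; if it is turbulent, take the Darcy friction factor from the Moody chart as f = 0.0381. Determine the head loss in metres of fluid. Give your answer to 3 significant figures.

Q = 2.96 m³/h = 2.96/3600 = 0.0008222 m³/s.
Cross-sectional area A = πD²/4 = π(0.13)²/4 = 0.01327 m²; mean velocity V = Q/A = 0.0008222/0.01327 = 0.06195 m/s.
Reynolds number Re = ρVD/μ = 998 · 0.06195 · 0.13 / 0.000564 = 1.425e+04.
Re > 4000 → turbulent; use the Moody-chart value f = 0.0381.
Total minor-loss coefficient ΣK = 1·0.98 + 1·0.55 = 1.53.
ΔP = [f·L/D + ΣK]·(ρV²/2) = [0.0381·916/0.13 + 1.53]·(998·0.06195²/2) = [268.5 + 1.53]·1.915 = 517 Pa.
Head loss h_f = ΔP/(ρg) = 517/(998·9.81) = 0.0528 m.

h_f ≈ 0.0528 m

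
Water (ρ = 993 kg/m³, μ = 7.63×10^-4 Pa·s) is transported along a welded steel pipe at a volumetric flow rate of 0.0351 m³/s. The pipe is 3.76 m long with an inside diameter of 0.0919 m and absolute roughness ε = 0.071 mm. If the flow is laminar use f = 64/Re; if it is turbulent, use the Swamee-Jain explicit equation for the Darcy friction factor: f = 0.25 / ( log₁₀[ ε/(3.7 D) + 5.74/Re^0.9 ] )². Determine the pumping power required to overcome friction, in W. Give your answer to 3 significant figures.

Cross-sectional area A = πD²/4 = π(0.0919)²/4 = 0.006633 m²; mean velocity V = Q/A = 0.0351/0.006633 = 5.292 m/s.
Reynolds number Re = ρVD/μ = 993 · 5.292 · 0.0919 / 0.000763 = 6.329e+05.
Re > 4000 → turbulent. Relative roughness ε/D = 7.1e-05/0.0919 = 0.000773. Swamee-Jain: f = 0.25/(log₁₀[0.000773/3.7 + 5.74/6.329e+05^0.9])² = 0.25/(log₁₀[0.000209 + 3.45e-05])² = 0.25/(-3.614)² = 0.01914.
Darcy-Weisbach: ΔP = f(L/D)(ρV²/2) = 0.01914·(3.76/0.0919)·(993·5.292²/2) = 0.01914·40.91·1.39e+04 = 1.089e+04 Pa.
Pumping power P = QΔP = 0.0351·1.089e+04 = 382.2 W = 382 W.

P ≈ 382 W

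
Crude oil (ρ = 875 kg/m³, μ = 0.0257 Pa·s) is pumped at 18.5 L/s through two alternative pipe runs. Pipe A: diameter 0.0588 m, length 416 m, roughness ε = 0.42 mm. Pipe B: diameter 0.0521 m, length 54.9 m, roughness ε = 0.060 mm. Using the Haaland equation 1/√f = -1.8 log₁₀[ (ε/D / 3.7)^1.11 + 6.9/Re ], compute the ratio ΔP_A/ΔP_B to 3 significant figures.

ΔP_A/ΔP_B ≈ 5.42

Pipe A: V = Q/A = 0.0185/0.002715 = 6.813 m/s; Re = 1.364e+04; ε/D = 0.00714; Haaland → f = 0.03852; ΔP_A = f(L/D)(ρV²/2) = 5.534e+06 Pa.
Pipe B: V = Q/A = 0.0185/0.002132 = 8.678 m/s; Re = 1.539e+04; ε/D = 0.00115; Haaland → f = 0.02941; ΔP_B = f(L/D)(ρV²/2) = 1.021e+06 Pa.
ΔP_A/ΔP_B = 5.534e+06/1.021e+06 = 5.42.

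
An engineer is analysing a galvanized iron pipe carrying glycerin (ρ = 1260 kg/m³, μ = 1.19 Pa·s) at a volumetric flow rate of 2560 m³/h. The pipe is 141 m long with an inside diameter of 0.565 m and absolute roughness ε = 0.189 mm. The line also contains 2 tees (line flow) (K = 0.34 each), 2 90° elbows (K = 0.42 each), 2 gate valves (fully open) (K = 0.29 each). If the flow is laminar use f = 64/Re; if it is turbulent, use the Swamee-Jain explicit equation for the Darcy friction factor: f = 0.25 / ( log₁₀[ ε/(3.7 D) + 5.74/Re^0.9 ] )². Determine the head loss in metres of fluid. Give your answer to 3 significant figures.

Q = 2560 m³/h = 2560/3600 = 0.7111 m³/s.
Cross-sectional area A = πD²/4 = π(0.565)²/4 = 0.2507 m²; mean velocity V = Q/A = 0.7111/0.2507 = 2.836 m/s.
Reynolds number Re = ρVD/μ = 1260 · 2.836 · 0.565 / 1.19 = 1697.
Re < 2300 → laminar flow, so f = 64/Re = 64/1697 = 0.03772 (the turbulent correlation is not needed).
Total minor-loss coefficient ΣK = 2·0.34 + 2·0.42 + 2·0.29 = 2.1.
ΔP = [f·L/D + ΣK]·(ρV²/2) = [0.03772·141/0.565 + 2.1]·(1260·2.836²/2) = [9.413 + 2.1]·5068 = 5.835e+04 Pa.
Head loss h_f = ΔP/(ρg) = 5.835e+04/(1260·9.81) = 4.72 m.

h_f ≈ 4.72 m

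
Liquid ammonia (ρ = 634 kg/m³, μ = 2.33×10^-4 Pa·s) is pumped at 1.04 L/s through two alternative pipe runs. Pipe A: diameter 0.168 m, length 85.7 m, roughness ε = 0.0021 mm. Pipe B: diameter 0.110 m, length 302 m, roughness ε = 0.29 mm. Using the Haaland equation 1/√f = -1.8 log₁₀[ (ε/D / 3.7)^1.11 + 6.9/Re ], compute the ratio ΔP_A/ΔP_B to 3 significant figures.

Pipe A: V = Q/A = 0.00104/0.02217 = 0.04692 m/s; Re = 2.145e+04; ε/D = 1.25e-05; Haaland → f = 0.02532; ΔP_A = f(L/D)(ρV²/2) = 9.012 Pa.
Pipe B: V = Q/A = 0.00104/0.009503 = 0.1094 m/s; Re = 3.276e+04; ε/D = 0.00264; Haaland → f = 0.02879; ΔP_B = f(L/D)(ρV²/2) = 300.1 Pa.
ΔP_A/ΔP_B = 9.012/300.1 = 0.0300.

ΔP_A/ΔP_B ≈ 0.0300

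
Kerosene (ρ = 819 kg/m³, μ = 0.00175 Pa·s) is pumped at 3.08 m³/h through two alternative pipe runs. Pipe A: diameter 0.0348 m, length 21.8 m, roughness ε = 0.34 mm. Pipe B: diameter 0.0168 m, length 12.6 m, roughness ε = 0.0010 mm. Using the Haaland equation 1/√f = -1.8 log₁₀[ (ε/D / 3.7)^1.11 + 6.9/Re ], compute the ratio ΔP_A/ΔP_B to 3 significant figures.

ΔP_A/ΔP_B ≈ 0.0802

Pipe A: V = Q/A = 0.0008556/0.0009511 = 0.8995 m/s; Re = 1.465e+04; ε/D = 0.00977; Haaland → f = 0.04129; ΔP_A = f(L/D)(ρV²/2) = 8571 Pa.
Pipe B: V = Q/A = 0.0008556/0.0002217 = 3.86 m/s; Re = 3.035e+04; ε/D = 5.95e-05; Haaland → f = 0.02337; ΔP_B = f(L/D)(ρV²/2) = 1.069e+05 Pa.
ΔP_A/ΔP_B = 8571/1.069e+05 = 0.0802.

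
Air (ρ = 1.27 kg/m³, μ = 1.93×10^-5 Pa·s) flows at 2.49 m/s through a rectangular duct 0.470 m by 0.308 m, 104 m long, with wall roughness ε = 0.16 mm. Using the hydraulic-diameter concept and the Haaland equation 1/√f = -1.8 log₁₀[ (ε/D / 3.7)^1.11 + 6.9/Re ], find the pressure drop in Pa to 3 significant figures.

Hydraulic diameter D_h = 4A/P = 4·(0.47·0.308)/(2·(0.47+0.308)) = 0.579/1.556 = 0.3721 m.
Re = ρVD_h/μ = 1.27·2.49·0.3721/1.93e-05 = 6.097e+04.
ε/D_h = 0.00016/0.3721 = 0.00043; Haaland gives 1/√f = -1.8 log₁₀[4.29e-05+0.000113] = 6.852, so f = 0.0213.
ΔP = f(L/D_h)(ρV²/2) = 0.0213·104/0.3721·3.937 = 23.43 Pa.

ΔP ≈ 23.4 Pa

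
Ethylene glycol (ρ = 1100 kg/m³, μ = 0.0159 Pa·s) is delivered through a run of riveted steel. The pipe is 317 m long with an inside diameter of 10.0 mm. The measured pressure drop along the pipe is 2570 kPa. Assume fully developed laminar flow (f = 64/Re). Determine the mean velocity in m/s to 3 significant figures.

For laminar flow, f = 64/Re with Re = ρVD/μ, so Darcy-Weisbach reduces to ΔP = 32μLV/D². Solving for V: V = ΔP·D²/(32μL) = 2.57e+06·(0.01)²/(32·0.0159·317) = 1.593 m/s.
Check: Re = ρVD/μ = 1100·1.593·0.01/0.0159 = 1102 < 2300, so the laminar assumption holds.

V ≈ 1.59 m/s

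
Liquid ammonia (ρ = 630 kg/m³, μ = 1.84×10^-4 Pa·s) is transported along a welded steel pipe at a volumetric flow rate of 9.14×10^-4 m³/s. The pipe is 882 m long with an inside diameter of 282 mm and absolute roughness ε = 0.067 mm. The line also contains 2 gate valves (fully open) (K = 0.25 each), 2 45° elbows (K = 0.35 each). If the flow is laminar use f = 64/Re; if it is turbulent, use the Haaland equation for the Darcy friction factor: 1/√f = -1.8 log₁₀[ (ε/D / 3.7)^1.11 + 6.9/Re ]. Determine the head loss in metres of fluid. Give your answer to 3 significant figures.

Cross-sectional area A = πD²/4 = π(0.282)²/4 = 0.06246 m²; mean velocity V = Q/A = 0.000914/0.06246 = 0.01463 m/s.
Reynolds number Re = ρVD/μ = 630 · 0.01463 · 0.282 / 0.000184 = 1.413e+04.
Re > 4000 → turbulent. Relative roughness ε/D = 6.7e-05/0.282 = 0.000238. Haaland: 1/√f = -1.8 log₁₀[(0.000238/3.7)^1.11 + 6.9/1.413e+04] = -1.8 log₁₀[2.22e-05 + 0.000488] = 5.926, so f = 0.02848.
Total minor-loss coefficient ΣK = 2·0.25 + 2·0.35 = 1.2.
ΔP = [f·L/D + ΣK]·(ρV²/2) = [0.02848·882/0.282 + 1.2]·(630·0.01463²/2) = [89.08 + 1.2]·0.06746 = 6.09 Pa.
Head loss h_f = ΔP/(ρg) = 6.09/(630·9.81) = 9.85×10^-4 m.

h_f ≈ 9.85×10^-4 m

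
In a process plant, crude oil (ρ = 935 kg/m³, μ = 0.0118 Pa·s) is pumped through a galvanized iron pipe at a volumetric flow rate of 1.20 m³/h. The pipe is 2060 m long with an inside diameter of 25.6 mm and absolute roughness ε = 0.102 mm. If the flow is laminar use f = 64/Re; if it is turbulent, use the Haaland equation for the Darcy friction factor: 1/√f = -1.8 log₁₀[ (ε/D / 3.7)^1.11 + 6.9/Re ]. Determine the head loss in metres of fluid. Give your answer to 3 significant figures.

Q = 1.20 m³/h = 1.20/3600 = 0.0003333 m³/s.
Cross-sectional area A = πD²/4 = π(0.0256)²/4 = 0.0005147 m²; mean velocity V = Q/A = 0.0003333/0.0005147 = 0.6476 m/s.
Reynolds number Re = ρVD/μ = 935 · 0.6476 · 0.0256 / 0.0118 = 1314.
Re < 2300 → laminar flow, so f = 64/Re = 64/1314 = 0.04872 (the turbulent correlation is not needed).
Darcy-Weisbach: ΔP = f(L/D)(ρV²/2) = 0.04872·(2060/0.0256)·(935·0.6476²/2) = 0.04872·8.047e+04·196.1 = 7.686e+05 Pa.
Head loss h_f = ΔP/(ρg) = 7.686e+05/(935·9.81) = 83.8 m.

h_f ≈ 83.8 m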